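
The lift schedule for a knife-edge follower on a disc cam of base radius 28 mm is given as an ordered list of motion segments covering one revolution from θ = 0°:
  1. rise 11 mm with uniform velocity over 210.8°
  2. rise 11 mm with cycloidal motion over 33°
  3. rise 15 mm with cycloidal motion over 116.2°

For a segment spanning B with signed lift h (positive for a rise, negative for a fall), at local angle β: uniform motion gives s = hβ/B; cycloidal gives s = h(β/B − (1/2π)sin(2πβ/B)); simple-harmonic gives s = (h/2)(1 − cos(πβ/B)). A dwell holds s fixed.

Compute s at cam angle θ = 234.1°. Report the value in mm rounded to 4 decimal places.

seg 1 [0°–210.8°] uniform, h=11: full span → s += 11 → s = 11.0000
seg 2 [210.8°–243.8°] cycloidal, h=11: θ=234.1° here. β=23.3, B=33. 11·(0.7061 − sin(2π·0.7061)/(2π)) = 9.4511 → s = 20.4511

20.4511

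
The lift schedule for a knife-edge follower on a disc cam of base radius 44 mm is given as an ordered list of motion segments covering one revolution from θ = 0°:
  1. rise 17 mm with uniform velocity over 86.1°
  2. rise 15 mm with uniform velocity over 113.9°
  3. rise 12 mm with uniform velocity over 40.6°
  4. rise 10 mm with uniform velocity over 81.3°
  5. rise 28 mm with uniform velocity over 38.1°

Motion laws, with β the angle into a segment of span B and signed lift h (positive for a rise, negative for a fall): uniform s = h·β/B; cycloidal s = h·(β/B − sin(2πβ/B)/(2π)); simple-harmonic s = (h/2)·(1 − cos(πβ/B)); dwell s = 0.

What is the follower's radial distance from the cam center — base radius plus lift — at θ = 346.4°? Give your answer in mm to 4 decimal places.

seg 1 [0°–86.1°] uniform, h=17: full span → s += 17 → s = 17.0000
seg 2 [86.1°–200°] uniform, h=15: full span → s += 15 → s = 32.0000
seg 3 [200°–240.6°] uniform, h=12: full span → s += 12 → s = 44.0000
seg 4 [240.6°–321.9°] uniform, h=10: full span → s += 10 → s = 54.0000
seg 5 [321.9°–360°] uniform, h=28: θ=346.4° here. β=24.5, B=38.1. 28·24.5/38.1 = 18.0052 → s = 72.0052
radial distance = base radius + s = 44 + 72.0052 = 116.0052

116.0052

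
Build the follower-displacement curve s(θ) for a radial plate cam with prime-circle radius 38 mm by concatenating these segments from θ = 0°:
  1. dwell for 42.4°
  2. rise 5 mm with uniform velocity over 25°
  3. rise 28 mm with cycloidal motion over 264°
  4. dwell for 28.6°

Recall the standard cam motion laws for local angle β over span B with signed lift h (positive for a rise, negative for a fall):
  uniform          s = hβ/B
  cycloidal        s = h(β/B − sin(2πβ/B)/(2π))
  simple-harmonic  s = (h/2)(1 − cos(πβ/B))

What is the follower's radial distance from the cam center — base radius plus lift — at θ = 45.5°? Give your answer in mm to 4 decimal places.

seg 1 [0°–42.4°] dwell: s stays 0.0000
seg 2 [42.4°–67.4°] uniform, h=5: θ=45.5° here. β=3.1, B=25. 5·3.1/25 = 0.6200 → s = 0.6200
radial distance = base radius + s = 38 + 0.6200 = 38.6200

38.6200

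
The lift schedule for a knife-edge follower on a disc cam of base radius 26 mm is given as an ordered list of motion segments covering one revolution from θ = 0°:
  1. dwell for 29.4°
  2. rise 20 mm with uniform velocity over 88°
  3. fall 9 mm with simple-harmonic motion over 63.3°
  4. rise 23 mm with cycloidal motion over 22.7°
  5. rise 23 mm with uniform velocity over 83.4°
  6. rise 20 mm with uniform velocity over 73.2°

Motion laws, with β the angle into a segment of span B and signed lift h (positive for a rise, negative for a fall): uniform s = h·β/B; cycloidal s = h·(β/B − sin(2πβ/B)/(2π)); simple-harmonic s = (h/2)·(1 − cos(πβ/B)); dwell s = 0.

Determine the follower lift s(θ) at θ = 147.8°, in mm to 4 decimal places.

seg 1 [0°–29.4°] dwell: s stays 0.0000
seg 2 [29.4°–117.4°] uniform, h=20: full span → s += 20 → s = 20.0000
seg 3 [117.4°–180.7°] simple-harmonic, h=-9: θ=147.8° here. β=30.4, B=63.3. -9/2·(1 − cos(π·0.4803)) = -4.2210 → s = 15.7790

15.7790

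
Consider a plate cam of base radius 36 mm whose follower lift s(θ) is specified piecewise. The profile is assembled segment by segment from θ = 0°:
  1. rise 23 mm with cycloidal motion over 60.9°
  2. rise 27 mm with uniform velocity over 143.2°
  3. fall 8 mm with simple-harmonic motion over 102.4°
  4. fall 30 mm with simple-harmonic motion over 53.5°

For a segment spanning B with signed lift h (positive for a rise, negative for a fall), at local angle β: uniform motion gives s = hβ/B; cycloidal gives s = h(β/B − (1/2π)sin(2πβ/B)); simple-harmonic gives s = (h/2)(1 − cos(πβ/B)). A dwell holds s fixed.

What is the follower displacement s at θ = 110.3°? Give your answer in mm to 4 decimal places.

seg 1 [0°–60.9°] cycloidal, h=23: full span → s += 23 → s = 23.0000
seg 2 [60.9°–204.1°] uniform, h=27: θ=110.3° here. β=49.4, B=143.2. 27·49.4/143.2 = 9.3142 → s = 32.3142

32.3142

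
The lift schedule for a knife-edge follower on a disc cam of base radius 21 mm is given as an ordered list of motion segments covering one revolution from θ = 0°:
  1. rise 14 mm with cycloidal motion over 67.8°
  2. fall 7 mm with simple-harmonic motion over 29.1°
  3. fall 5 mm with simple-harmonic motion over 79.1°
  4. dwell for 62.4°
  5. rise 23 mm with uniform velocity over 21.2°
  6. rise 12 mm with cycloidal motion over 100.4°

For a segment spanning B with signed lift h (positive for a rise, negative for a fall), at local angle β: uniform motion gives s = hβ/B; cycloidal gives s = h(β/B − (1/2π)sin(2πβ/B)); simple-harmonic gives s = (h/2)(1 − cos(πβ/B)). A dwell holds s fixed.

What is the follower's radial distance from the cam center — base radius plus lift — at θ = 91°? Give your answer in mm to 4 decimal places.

seg 1 [0°–67.8°] cycloidal, h=14: full span → s += 14 → s = 14.0000
seg 2 [67.8°–96.9°] simple-harmonic, h=-7: θ=91° here. β=23.2, B=29.1. -7/2·(1 − cos(π·0.7973)) = -6.3137 → s = 7.6863
radial distance = base radius + s = 21 + 7.6863 = 28.6863

28.6863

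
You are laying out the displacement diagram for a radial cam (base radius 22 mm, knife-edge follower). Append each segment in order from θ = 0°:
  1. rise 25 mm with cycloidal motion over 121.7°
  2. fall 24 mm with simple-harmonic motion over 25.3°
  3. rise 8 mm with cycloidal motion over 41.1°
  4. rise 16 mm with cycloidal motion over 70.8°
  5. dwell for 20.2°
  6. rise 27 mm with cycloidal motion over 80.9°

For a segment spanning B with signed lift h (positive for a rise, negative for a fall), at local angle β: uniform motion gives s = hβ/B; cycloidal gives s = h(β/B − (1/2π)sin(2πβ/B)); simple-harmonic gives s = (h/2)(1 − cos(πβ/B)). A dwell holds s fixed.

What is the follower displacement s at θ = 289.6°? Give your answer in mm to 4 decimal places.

seg 1 [0°–121.7°] cycloidal, h=25: full span → s += 25 → s = 25.0000
seg 2 [121.7°–147°] simple-harmonic, h=-24: full span → s += -24 → s = 1.0000
seg 3 [147°–188.1°] cycloidal, h=8: full span → s += 8 → s = 9.0000
seg 4 [188.1°–258.9°] cycloidal, h=16: full span → s += 16 → s = 25.0000
seg 5 [258.9°–279.1°] dwell: s stays 25.0000
seg 6 [279.1°–360°] cycloidal, h=27: θ=289.6° here. β=10.5, B=80.9. 27·(0.1298 − sin(2π·0.1298)/(2π)) = 0.3757 → s = 25.3757

25.3757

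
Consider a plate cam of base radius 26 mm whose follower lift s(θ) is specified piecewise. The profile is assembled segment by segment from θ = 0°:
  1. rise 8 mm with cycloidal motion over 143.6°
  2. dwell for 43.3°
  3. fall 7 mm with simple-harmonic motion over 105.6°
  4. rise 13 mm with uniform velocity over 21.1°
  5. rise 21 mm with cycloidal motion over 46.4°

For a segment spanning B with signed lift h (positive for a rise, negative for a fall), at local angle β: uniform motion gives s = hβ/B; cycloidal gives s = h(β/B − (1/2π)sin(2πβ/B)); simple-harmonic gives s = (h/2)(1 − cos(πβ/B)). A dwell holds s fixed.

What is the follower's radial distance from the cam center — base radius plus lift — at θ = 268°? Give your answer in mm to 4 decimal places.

seg 1 [0°–143.6°] cycloidal, h=8: full span → s += 8 → s = 8.0000
seg 2 [143.6°–186.9°] dwell: s stays 8.0000
seg 3 [186.9°–292.5°] simple-harmonic, h=-7: θ=268° here. β=81.1, B=105.6. -7/2·(1 − cos(π·0.7680)) = -6.1107 → s = 1.8893
radial distance = base radius + s = 26 + 1.8893 = 27.8893

27.8893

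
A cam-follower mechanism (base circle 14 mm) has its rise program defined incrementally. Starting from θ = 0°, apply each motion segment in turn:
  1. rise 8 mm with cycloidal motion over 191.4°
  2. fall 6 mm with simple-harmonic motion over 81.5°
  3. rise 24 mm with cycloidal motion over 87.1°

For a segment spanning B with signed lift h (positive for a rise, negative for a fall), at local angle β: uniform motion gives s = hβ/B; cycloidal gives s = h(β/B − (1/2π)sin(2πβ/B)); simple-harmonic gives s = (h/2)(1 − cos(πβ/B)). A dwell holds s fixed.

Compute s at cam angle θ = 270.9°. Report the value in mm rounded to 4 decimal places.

seg 1 [0°–191.4°] cycloidal, h=8: full span → s += 8 → s = 8.0000
seg 2 [191.4°–272.9°] simple-harmonic, h=-6: θ=270.9° here. β=79.5, B=81.5. -6/2·(1 − cos(π·0.9755)) = -5.9911 → s = 2.0089

2.0089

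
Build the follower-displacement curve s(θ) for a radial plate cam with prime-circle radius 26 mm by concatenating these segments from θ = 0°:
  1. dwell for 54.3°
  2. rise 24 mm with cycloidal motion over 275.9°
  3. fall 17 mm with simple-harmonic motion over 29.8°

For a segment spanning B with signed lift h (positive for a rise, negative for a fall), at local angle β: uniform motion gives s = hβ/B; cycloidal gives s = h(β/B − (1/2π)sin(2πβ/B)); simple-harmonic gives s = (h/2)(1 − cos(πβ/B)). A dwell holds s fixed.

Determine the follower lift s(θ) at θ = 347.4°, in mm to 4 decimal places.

seg 1 [0°–54.3°] dwell: s stays 0.0000
seg 2 [54.3°–330.2°] cycloidal, h=24: full span → s += 24 → s = 24.0000
seg 3 [330.2°–360°] simple-harmonic, h=-17: θ=347.4° here. β=17.2, B=29.8. -17/2·(1 − cos(π·0.5772)) = -10.5409 → s = 13.4591

13.4591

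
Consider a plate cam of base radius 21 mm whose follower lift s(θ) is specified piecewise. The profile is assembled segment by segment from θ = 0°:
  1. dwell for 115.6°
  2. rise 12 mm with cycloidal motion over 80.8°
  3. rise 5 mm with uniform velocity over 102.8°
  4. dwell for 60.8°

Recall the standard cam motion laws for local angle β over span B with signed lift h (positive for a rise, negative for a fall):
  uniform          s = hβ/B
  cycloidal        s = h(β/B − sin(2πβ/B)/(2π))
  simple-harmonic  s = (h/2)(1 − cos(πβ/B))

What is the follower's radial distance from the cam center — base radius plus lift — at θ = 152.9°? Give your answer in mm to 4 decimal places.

seg 1 [0°–115.6°] dwell: s stays 0.0000
seg 2 [115.6°–196.4°] cycloidal, h=12: θ=152.9° here. β=37.3, B=80.8. 12·(0.4616 − sin(2π·0.4616)/(2π)) = 5.0837 → s = 5.0837
radial distance = base radius + s = 21 + 5.0837 = 26.0837

26.0837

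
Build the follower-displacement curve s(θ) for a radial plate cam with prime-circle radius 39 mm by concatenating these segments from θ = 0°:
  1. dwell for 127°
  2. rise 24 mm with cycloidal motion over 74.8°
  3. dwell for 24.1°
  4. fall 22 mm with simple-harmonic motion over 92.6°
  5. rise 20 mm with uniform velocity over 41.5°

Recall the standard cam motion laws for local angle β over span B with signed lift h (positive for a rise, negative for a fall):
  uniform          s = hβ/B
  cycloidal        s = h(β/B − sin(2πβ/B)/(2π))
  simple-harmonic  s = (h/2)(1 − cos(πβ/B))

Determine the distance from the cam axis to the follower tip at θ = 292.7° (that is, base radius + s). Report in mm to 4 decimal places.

seg 1 [0°–127°] dwell: s stays 0.0000
seg 2 [127°–201.8°] cycloidal, h=24: full span → s += 24 → s = 24.0000
seg 3 [201.8°–225.9°] dwell: s stays 24.0000
seg 4 [225.9°–318.5°] simple-harmonic, h=-22: θ=292.7° here. β=66.8, B=92.6. -22/2·(1 − cos(π·0.7214)) = -18.0484 → s = 5.9516
radial distance = base radius + s = 39 + 5.9516 = 44.9516

44.9516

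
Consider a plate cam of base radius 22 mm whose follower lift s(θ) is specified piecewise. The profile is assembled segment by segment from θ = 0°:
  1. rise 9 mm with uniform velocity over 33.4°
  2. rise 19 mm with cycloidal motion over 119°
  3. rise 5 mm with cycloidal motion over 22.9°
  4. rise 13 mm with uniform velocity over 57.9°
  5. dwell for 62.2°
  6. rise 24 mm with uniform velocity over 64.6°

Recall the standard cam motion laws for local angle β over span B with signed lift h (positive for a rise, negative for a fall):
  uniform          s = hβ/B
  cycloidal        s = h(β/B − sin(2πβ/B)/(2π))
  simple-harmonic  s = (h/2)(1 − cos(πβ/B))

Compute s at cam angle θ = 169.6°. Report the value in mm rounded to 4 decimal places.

seg 1 [0°–33.4°] uniform, h=9: full span → s += 9 → s = 9.0000
seg 2 [33.4°–152.4°] cycloidal, h=19: full span → s += 19 → s = 28.0000
seg 3 [152.4°–175.3°] cycloidal, h=5: θ=169.6° here. β=17.2, B=22.9. 5·(0.7511 − sin(2π·0.7511)/(2π)) = 4.5512 → s = 32.5512

32.5512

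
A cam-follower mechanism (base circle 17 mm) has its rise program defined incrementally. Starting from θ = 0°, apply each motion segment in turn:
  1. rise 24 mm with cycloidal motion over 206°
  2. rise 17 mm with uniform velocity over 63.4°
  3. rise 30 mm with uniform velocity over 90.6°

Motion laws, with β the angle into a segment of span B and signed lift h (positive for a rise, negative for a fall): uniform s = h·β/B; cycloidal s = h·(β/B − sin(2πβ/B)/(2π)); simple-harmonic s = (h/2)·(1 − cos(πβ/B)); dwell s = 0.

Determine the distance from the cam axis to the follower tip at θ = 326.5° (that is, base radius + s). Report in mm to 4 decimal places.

seg 1 [0°–206°] cycloidal, h=24: full span → s += 24 → s = 24.0000
seg 2 [206°–269.4°] uniform, h=17: full span → s += 17 → s = 41.0000
seg 3 [269.4°–360°] uniform, h=30: θ=326.5° here. β=57.1, B=90.6. 30·57.1/90.6 = 18.9073 → s = 59.9073
radial distance = base radius + s = 17 + 59.9073 = 76.9073

76.9073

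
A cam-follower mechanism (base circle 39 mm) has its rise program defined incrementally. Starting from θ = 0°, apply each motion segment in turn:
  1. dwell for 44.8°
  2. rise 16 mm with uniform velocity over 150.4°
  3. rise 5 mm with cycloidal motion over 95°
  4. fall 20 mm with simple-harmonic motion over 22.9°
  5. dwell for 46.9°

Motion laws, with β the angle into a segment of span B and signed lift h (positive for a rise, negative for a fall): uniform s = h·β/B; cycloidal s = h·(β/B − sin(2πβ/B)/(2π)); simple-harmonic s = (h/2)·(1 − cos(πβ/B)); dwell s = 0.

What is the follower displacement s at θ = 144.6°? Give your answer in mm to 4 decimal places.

seg 1 [0°–44.8°] dwell: s stays 0.0000
seg 2 [44.8°–195.2°] uniform, h=16: θ=144.6° here. β=99.8, B=150.4. 16·99.8/150.4 = 10.6170 → s = 10.6170

10.6170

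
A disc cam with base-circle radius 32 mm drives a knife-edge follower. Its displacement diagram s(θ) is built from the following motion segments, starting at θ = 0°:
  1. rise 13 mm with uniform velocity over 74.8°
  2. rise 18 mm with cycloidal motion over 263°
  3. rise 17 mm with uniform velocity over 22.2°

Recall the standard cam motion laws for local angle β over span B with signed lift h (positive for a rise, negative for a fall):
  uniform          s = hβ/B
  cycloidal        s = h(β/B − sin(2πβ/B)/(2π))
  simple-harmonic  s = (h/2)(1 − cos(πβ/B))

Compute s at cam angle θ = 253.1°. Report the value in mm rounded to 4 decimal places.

seg 1 [0°–74.8°] uniform, h=13: full span → s += 13 → s = 13.0000
seg 2 [74.8°–337.8°] cycloidal, h=18: θ=253.1° here. β=178.3, B=263. 18·(0.6779 − sin(2π·0.6779)/(2π)) = 14.7792 → s = 27.7792

27.7792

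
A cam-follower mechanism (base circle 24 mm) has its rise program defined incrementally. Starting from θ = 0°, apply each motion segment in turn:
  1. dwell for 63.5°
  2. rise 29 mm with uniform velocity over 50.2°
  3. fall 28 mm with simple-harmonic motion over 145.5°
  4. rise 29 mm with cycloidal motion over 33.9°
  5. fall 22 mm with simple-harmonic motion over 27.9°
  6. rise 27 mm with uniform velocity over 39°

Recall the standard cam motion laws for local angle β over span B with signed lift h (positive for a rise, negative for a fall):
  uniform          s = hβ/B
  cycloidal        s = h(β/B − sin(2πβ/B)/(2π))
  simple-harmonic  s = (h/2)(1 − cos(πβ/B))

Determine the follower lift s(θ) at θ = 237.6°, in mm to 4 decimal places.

seg 1 [0°–63.5°] dwell: s stays 0.0000
seg 2 [63.5°–113.7°] uniform, h=29: full span → s += 29 → s = 29.0000
seg 3 [113.7°–259.2°] simple-harmonic, h=-28: θ=237.6° here. β=123.9, B=145.5. -28/2·(1 − cos(π·0.8515)) = -26.5048 → s = 2.4952

2.4952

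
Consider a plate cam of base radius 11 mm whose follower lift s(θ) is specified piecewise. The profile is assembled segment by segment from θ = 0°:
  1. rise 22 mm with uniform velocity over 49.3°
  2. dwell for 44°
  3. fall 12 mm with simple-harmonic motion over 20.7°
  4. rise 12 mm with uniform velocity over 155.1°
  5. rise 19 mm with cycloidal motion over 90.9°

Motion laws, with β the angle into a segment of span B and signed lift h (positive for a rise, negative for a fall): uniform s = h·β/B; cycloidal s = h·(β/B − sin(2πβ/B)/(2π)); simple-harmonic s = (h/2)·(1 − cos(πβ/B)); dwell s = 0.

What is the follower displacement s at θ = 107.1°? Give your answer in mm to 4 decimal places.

seg 1 [0°–49.3°] uniform, h=22: full span → s += 22 → s = 22.0000
seg 2 [49.3°–93.3°] dwell: s stays 22.0000
seg 3 [93.3°–114°] simple-harmonic, h=-12: θ=107.1° here. β=13.8, B=20.7. -12/2·(1 − cos(π·0.6667)) = -9.0000 → s = 13.0000

13.0000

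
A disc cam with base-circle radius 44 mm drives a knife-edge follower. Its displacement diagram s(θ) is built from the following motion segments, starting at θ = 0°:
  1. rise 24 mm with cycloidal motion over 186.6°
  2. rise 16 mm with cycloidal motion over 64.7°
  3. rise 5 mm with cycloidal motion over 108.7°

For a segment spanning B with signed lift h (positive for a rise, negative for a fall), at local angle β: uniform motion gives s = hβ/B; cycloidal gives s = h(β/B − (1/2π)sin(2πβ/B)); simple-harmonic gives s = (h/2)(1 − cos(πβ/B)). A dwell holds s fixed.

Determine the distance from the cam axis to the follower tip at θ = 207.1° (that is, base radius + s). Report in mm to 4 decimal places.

seg 1 [0°–186.6°] cycloidal, h=24: full span → s += 24 → s = 24.0000
seg 2 [186.6°–251.3°] cycloidal, h=16: θ=207.1° here. β=20.5, B=64.7. 16·(0.3168 − sin(2π·0.3168)/(2π)) = 2.7444 → s = 26.7444
radial distance = base radius + s = 44 + 26.7444 = 70.7444

70.7444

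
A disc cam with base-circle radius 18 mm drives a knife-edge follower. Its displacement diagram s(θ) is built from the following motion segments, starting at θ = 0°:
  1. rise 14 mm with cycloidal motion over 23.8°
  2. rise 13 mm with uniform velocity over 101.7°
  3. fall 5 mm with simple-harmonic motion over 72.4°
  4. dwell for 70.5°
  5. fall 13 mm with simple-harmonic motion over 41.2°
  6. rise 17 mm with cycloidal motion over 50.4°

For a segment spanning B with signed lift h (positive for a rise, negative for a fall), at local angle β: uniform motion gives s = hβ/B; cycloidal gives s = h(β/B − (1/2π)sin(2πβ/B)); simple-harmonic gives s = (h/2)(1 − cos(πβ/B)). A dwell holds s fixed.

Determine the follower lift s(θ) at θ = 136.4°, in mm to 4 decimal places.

seg 1 [0°–23.8°] cycloidal, h=14: full span → s += 14 → s = 14.0000
seg 2 [23.8°–125.5°] uniform, h=13: full span → s += 13 → s = 27.0000
seg 3 [125.5°–197.9°] simple-harmonic, h=-5: θ=136.4° here. β=10.9, B=72.4. -5/2·(1 − cos(π·0.1506)) = -0.2745 → s = 26.7255

26.7255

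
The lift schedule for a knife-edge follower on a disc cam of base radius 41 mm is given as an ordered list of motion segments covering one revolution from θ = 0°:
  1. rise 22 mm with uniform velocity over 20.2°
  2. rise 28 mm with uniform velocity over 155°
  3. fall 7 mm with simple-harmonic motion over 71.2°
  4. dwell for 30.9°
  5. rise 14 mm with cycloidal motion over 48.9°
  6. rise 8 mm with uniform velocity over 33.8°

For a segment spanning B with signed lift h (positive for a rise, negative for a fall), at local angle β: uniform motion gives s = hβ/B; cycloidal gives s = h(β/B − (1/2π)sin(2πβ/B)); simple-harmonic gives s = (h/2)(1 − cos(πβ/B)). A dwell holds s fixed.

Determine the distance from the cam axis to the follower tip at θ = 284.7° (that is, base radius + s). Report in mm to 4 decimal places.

seg 1 [0°–20.2°] uniform, h=22: full span → s += 22 → s = 22.0000
seg 2 [20.2°–175.2°] uniform, h=28: full span → s += 28 → s = 50.0000
seg 3 [175.2°–246.4°] simple-harmonic, h=-7: full span → s += -7 → s = 43.0000
seg 4 [246.4°–277.3°] dwell: s stays 43.0000
seg 5 [277.3°–326.2°] cycloidal, h=14: θ=284.7° here. β=7.4, B=48.9. 14·(0.1513 − sin(2π·0.1513)/(2π)) = 0.3051 → s = 43.3051
radial distance = base radius + s = 41 + 43.3051 = 84.3051

84.3051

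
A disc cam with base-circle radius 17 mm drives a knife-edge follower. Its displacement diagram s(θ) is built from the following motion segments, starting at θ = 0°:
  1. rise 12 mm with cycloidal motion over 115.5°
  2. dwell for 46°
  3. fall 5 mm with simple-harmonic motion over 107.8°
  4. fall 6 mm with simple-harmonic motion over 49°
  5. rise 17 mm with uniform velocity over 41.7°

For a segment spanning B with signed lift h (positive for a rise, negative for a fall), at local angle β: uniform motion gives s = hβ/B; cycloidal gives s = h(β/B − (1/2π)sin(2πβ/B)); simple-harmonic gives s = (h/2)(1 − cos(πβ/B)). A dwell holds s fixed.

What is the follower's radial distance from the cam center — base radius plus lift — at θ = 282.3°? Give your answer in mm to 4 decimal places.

seg 1 [0°–115.5°] cycloidal, h=12: full span → s += 12 → s = 12.0000
seg 2 [115.5°–161.5°] dwell: s stays 12.0000
seg 3 [161.5°–269.3°] simple-harmonic, h=-5: full span → s += -5 → s = 7.0000
seg 4 [269.3°–318.3°] simple-harmonic, h=-6: θ=282.3° here. β=13, B=49. -6/2·(1 − cos(π·0.2653)) = -0.9831 → s = 6.0169
radial distance = base radius + s = 17 + 6.0169 = 23.0169

23.0169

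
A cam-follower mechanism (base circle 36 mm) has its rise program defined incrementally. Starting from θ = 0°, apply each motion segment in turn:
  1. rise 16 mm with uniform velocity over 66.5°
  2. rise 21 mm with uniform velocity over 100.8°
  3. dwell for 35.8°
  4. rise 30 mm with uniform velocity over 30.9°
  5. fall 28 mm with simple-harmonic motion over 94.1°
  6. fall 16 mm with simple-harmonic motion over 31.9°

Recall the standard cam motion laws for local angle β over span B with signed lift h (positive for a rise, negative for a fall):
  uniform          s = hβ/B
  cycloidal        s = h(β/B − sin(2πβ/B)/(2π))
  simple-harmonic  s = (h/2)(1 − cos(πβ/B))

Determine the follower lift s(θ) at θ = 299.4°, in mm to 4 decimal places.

seg 1 [0°–66.5°] uniform, h=16: full span → s += 16 → s = 16.0000
seg 2 [66.5°–167.3°] uniform, h=21: full span → s += 21 → s = 37.0000
seg 3 [167.3°–203.1°] dwell: s stays 37.0000
seg 4 [203.1°–234°] uniform, h=30: full span → s += 30 → s = 67.0000
seg 5 [234°–328.1°] simple-harmonic, h=-28: θ=299.4° here. β=65.4, B=94.1. -28/2·(1 − cos(π·0.6950)) = -22.0503 → s = 44.9497

44.9497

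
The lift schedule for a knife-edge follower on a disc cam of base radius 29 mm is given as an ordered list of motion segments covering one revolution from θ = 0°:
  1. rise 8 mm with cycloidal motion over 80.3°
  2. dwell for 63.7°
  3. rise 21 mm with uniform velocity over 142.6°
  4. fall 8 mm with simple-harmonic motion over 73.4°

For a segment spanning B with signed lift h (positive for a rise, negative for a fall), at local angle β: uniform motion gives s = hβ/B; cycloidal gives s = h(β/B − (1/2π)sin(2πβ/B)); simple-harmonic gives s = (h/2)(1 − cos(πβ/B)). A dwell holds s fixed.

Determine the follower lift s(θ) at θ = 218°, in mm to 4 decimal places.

seg 1 [0°–80.3°] cycloidal, h=8: full span → s += 8 → s = 8.0000
seg 2 [80.3°–144°] dwell: s stays 8.0000
seg 3 [144°–286.6°] uniform, h=21: θ=218° here. β=74, B=142.6. 21·74/142.6 = 10.8976 → s = 18.8976

18.8976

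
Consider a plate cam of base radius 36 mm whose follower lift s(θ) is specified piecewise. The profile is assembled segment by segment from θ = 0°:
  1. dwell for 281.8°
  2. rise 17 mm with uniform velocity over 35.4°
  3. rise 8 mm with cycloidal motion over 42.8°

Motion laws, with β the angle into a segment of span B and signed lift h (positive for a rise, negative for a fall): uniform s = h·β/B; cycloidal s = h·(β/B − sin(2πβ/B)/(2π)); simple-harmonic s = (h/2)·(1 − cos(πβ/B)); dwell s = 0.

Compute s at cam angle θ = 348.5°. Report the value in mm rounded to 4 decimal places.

seg 1 [0°–281.8°] dwell: s stays 0.0000
seg 2 [281.8°–317.2°] uniform, h=17: full span → s += 17 → s = 17.0000
seg 3 [317.2°–360°] cycloidal, h=8: θ=348.5° here. β=31.3, B=42.8. 8·(0.7313 − sin(2π·0.7313)/(2π)) = 7.1149 → s = 24.1149

24.1149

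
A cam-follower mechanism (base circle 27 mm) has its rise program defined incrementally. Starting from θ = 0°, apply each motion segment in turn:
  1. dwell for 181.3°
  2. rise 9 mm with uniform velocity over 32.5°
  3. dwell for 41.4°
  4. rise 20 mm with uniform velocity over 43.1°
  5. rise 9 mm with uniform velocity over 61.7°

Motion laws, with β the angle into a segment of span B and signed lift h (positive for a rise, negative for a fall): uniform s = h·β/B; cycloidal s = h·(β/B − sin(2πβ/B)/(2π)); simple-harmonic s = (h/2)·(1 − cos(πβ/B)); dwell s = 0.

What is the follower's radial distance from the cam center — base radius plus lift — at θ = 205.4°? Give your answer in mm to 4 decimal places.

seg 1 [0°–181.3°] dwell: s stays 0.0000
seg 2 [181.3°–213.8°] uniform, h=9: θ=205.4° here. β=24.1, B=32.5. 9·24.1/32.5 = 6.6738 → s = 6.6738
radial distance = base radius + s = 27 + 6.6738 = 33.6738

33.6738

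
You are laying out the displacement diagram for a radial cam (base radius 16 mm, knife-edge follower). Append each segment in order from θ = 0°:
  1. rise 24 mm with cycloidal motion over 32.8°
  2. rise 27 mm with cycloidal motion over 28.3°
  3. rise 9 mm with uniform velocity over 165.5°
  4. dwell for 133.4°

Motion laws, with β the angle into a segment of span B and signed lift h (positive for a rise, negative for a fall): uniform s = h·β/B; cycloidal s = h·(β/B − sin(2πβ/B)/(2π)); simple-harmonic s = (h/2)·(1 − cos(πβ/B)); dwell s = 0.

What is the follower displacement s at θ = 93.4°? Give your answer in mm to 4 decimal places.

seg 1 [0°–32.8°] cycloidal, h=24: full span → s += 24 → s = 24.0000
seg 2 [32.8°–61.1°] cycloidal, h=27: full span → s += 27 → s = 51.0000
seg 3 [61.1°–226.6°] uniform, h=9: θ=93.4° here. β=32.3, B=165.5. 9·32.3/165.5 = 1.7565 → s = 52.7565

52.7565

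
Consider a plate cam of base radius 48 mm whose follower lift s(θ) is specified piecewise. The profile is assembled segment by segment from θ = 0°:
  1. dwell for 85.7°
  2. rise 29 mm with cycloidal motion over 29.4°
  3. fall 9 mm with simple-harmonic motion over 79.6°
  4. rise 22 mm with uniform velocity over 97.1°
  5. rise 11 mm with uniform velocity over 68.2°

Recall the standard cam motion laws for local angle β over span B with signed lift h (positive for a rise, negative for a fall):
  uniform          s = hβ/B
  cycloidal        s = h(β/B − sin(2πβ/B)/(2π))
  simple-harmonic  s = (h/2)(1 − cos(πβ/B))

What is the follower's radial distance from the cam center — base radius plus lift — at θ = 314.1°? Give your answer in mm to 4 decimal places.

seg 1 [0°–85.7°] dwell: s stays 0.0000
seg 2 [85.7°–115.1°] cycloidal, h=29: full span → s += 29 → s = 29.0000
seg 3 [115.1°–194.7°] simple-harmonic, h=-9: full span → s += -9 → s = 20.0000
seg 4 [194.7°–291.8°] uniform, h=22: full span → s += 22 → s = 42.0000
seg 5 [291.8°–360°] uniform, h=11: θ=314.1° here. β=22.3, B=68.2. 11·22.3/68.2 = 3.5968 → s = 45.5968
radial distance = base radius + s = 48 + 45.5968 = 93.5968

93.5968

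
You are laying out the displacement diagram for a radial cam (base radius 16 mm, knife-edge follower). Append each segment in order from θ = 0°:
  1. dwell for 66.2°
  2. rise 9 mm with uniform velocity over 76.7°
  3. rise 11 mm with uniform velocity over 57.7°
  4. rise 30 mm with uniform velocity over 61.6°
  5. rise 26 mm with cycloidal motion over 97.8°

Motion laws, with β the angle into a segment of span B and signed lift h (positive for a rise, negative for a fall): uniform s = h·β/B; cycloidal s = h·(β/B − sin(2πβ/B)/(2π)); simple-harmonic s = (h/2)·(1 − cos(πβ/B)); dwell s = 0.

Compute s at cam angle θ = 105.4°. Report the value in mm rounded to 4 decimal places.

seg 1 [0°–66.2°] dwell: s stays 0.0000
seg 2 [66.2°–142.9°] uniform, h=9: θ=105.4° here. β=39.2, B=76.7. 9·39.2/76.7 = 4.5997 → s = 4.5997

4.5997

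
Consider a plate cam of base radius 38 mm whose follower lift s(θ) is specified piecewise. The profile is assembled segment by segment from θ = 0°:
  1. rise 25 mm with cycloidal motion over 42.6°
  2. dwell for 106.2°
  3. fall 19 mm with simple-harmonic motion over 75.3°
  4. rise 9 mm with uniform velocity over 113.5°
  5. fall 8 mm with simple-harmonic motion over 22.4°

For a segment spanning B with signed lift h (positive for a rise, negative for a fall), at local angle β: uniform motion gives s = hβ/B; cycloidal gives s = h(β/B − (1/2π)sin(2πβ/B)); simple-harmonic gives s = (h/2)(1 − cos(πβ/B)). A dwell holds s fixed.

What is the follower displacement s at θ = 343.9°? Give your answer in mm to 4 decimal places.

seg 1 [0°–42.6°] cycloidal, h=25: full span → s += 25 → s = 25.0000
seg 2 [42.6°–148.8°] dwell: s stays 25.0000
seg 3 [148.8°–224.1°] simple-harmonic, h=-19: full span → s += -19 → s = 6.0000
seg 4 [224.1°–337.6°] uniform, h=9: full span → s += 9 → s = 15.0000
seg 5 [337.6°–360°] simple-harmonic, h=-8: θ=343.9° here. β=6.3, B=22.4. -8/2·(1 − cos(π·0.2812)) = -1.4624 → s = 13.5376

13.5376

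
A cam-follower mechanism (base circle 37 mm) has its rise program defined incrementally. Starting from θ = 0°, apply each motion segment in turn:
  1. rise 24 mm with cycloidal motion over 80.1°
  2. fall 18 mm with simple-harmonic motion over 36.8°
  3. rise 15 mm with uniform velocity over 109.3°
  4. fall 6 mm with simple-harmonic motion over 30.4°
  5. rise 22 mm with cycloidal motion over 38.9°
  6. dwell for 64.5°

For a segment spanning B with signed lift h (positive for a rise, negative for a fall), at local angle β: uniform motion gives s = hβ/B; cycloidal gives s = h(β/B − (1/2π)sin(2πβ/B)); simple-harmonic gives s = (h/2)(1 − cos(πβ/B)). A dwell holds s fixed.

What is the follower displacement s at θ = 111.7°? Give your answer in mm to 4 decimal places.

seg 1 [0°–80.1°] cycloidal, h=24: full span → s += 24 → s = 24.0000
seg 2 [80.1°–116.9°] simple-harmonic, h=-18: θ=111.7° here. β=31.6, B=36.8. -18/2·(1 − cos(π·0.8587)) = -17.1277 → s = 6.8723

6.8723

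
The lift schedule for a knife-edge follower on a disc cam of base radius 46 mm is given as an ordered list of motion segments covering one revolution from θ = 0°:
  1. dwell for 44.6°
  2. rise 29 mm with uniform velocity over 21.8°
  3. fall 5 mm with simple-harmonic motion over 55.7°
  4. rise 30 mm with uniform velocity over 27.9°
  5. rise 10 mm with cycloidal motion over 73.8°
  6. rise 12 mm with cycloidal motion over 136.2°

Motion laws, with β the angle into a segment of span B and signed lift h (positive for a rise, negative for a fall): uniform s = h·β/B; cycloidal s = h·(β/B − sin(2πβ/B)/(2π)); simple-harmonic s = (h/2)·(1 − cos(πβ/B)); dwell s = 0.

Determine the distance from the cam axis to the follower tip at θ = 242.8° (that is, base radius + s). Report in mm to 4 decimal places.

seg 1 [0°–44.6°] dwell: s stays 0.0000
seg 2 [44.6°–66.4°] uniform, h=29: full span → s += 29 → s = 29.0000
seg 3 [66.4°–122.1°] simple-harmonic, h=-5: full span → s += -5 → s = 24.0000
seg 4 [122.1°–150°] uniform, h=30: full span → s += 30 → s = 54.0000
seg 5 [150°–223.8°] cycloidal, h=10: full span → s += 10 → s = 64.0000
seg 6 [223.8°–360°] cycloidal, h=12: θ=242.8° here. β=19, B=136.2. 12·(0.1395 − sin(2π·0.1395)/(2π)) = 0.2063 → s = 64.2063
radial distance = base radius + s = 46 + 64.2063 = 110.2063

110.2063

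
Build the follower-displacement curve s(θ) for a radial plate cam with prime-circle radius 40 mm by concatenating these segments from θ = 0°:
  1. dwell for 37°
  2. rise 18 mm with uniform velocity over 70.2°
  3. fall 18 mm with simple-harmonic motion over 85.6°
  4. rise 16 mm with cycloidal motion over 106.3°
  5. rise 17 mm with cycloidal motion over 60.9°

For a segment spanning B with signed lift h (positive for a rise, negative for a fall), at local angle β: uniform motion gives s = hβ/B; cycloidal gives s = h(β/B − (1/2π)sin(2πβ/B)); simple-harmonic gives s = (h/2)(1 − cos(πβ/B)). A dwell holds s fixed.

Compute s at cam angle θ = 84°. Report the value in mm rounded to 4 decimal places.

seg 1 [0°–37°] dwell: s stays 0.0000
seg 2 [37°–107.2°] uniform, h=18: θ=84° here. β=47, B=70.2. 18·47/70.2 = 12.0513 → s = 12.0513

12.0513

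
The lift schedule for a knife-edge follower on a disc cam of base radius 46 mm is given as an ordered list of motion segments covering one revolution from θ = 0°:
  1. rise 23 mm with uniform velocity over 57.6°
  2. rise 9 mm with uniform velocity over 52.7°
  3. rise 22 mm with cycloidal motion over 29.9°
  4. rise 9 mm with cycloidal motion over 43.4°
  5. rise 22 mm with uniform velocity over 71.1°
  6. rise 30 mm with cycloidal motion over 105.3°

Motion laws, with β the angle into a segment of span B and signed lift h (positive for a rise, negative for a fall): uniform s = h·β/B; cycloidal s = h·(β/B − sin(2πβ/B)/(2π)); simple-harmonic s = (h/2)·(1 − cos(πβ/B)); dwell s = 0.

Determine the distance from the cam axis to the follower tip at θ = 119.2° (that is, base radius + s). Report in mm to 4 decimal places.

seg 1 [0°–57.6°] uniform, h=23: full span → s += 23 → s = 23.0000
seg 2 [57.6°–110.3°] uniform, h=9: full span → s += 9 → s = 32.0000
seg 3 [110.3°–140.2°] cycloidal, h=22: θ=119.2° here. β=8.9, B=29.9. 22·(0.2977 − sin(2π·0.2977)/(2π)) = 3.2029 → s = 35.2029
radial distance = base radius + s = 46 + 35.2029 = 81.2029

81.2029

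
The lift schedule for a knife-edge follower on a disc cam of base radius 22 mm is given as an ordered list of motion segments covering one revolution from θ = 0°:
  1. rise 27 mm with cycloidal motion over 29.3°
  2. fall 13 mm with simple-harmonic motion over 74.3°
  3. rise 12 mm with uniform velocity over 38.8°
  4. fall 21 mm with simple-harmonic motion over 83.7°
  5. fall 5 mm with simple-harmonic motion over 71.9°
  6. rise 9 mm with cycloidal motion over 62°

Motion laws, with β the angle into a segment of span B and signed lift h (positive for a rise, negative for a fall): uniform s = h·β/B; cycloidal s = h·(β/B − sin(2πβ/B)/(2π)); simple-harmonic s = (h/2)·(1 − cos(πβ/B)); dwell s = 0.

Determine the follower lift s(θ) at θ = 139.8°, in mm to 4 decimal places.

seg 1 [0°–29.3°] cycloidal, h=27: full span → s += 27 → s = 27.0000
seg 2 [29.3°–103.6°] simple-harmonic, h=-13: full span → s += -13 → s = 14.0000
seg 3 [103.6°–142.4°] uniform, h=12: θ=139.8° here. β=36.2, B=38.8. 12·36.2/38.8 = 11.1959 → s = 25.1959

25.1959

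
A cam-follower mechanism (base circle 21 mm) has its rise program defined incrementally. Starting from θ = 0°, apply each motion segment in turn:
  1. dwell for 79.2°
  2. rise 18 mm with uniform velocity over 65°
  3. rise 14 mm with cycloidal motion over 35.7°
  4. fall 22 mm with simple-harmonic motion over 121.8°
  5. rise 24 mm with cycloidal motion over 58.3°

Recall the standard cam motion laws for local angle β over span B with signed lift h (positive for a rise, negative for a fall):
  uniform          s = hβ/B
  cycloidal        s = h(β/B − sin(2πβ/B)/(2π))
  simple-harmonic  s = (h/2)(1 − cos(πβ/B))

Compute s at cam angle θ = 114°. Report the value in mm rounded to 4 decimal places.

seg 1 [0°–79.2°] dwell: s stays 0.0000
seg 2 [79.2°–144.2°] uniform, h=18: θ=114° here. β=34.8, B=65. 18·34.8/65 = 9.6369 → s = 9.6369

9.6369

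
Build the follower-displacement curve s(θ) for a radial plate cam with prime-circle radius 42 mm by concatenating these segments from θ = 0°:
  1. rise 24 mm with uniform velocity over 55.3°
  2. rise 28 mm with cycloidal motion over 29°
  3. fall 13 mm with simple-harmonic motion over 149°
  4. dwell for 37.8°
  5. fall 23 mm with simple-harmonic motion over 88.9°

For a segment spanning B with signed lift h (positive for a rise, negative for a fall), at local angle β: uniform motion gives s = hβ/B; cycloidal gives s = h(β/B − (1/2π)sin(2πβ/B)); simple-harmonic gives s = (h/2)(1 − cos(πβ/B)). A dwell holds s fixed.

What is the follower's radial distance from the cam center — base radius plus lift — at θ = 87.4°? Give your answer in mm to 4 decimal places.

seg 1 [0°–55.3°] uniform, h=24: full span → s += 24 → s = 24.0000
seg 2 [55.3°–84.3°] cycloidal, h=28: full span → s += 28 → s = 52.0000
seg 3 [84.3°–233.3°] simple-harmonic, h=-13: θ=87.4° here. β=3.1, B=149. -13/2·(1 − cos(π·0.0208)) = -0.0139 → s = 51.9861
radial distance = base radius + s = 42 + 51.9861 = 93.9861

93.9861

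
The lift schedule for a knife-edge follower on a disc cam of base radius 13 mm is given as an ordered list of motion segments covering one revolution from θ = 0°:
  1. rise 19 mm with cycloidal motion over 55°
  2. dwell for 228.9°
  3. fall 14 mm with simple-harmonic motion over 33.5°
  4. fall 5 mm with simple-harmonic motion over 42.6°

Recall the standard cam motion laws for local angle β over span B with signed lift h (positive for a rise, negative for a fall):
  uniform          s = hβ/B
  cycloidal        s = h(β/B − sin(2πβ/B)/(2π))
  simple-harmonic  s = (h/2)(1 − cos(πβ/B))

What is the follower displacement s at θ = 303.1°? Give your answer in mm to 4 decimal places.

seg 1 [0°–55°] cycloidal, h=19: full span → s += 19 → s = 19.0000
seg 2 [55°–283.9°] dwell: s stays 19.0000
seg 3 [283.9°–317.4°] simple-harmonic, h=-14: θ=303.1° here. β=19.2, B=33.5. -14/2·(1 − cos(π·0.5731)) = -8.5942 → s = 10.4058

10.4058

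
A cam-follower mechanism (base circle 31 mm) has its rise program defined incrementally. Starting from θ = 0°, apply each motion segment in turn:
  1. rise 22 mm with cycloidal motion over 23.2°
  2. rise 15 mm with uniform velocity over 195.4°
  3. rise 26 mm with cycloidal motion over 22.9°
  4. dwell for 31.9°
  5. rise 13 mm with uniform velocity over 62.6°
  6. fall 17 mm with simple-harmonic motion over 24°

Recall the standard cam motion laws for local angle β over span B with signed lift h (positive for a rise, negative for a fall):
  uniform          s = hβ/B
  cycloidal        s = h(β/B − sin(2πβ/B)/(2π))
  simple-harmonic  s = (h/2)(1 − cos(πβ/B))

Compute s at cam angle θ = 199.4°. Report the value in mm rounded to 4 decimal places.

seg 1 [0°–23.2°] cycloidal, h=22: full span → s += 22 → s = 22.0000
seg 2 [23.2°–218.6°] uniform, h=15: θ=199.4° here. β=176.2, B=195.4. 15·176.2/195.4 = 13.5261 → s = 35.5261

35.5261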